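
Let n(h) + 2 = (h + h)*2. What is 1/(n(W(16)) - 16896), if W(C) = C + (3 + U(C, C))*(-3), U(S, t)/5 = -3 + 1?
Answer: -1/16750 ≈ -5.9702e-5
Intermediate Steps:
U(S, t) = -10 (U(S, t) = 5*(-3 + 1) = 5*(-2) = -10)
W(C) = 21 + C (W(C) = C + (3 - 10)*(-3) = C - 7*(-3) = C + 21 = 21 + C)
n(h) = -2 + 4*h (n(h) = -2 + (h + h)*2 = -2 + (2*h)*2 = -2 + 4*h)
1/(n(W(16)) - 16896) = 1/((-2 + 4*(21 + 16)) - 16896) = 1/((-2 + 4*37) - 16896) = 1/((-2 + 148) - 16896) = 1/(146 - 16896) = 1/(-16750) = -1/16750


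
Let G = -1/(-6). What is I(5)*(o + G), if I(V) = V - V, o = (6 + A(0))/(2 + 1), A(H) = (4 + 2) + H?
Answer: 0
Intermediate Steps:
A(H) = 6 + H
G = 1/6 (G = -1*(-1/6) = 1/6 ≈ 0.16667)
o = 4 (o = (6 + (6 + 0))/(2 + 1) = (6 + 6)/3 = 12*(1/3) = 4)
I(V) = 0
I(5)*(o + G) = 0*(4 + 1/6) = 0*(25/6) = 0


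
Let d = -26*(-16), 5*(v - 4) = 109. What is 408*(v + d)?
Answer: 901272/5 ≈ 1.8025e+5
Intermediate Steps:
v = 129/5 (v = 4 + (⅕)*109 = 4 + 109/5 = 129/5 ≈ 25.800)
d = 416
408*(v + d) = 408*(129/5 + 416) = 408*(2209/5) = 901272/5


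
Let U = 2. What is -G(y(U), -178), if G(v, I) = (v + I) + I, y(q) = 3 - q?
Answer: 355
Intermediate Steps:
G(v, I) = v + 2*I (G(v, I) = (I + v) + I = v + 2*I)
-G(y(U), -178) = -((3 - 1*2) + 2*(-178)) = -((3 - 2) - 356) = -(1 - 356) = -1*(-355) = 355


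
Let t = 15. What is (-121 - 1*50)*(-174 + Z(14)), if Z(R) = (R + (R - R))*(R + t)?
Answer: -39672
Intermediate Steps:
Z(R) = R*(15 + R) (Z(R) = (R + (R - R))*(R + 15) = (R + 0)*(15 + R) = R*(15 + R))
(-121 - 1*50)*(-174 + Z(14)) = (-121 - 1*50)*(-174 + 14*(15 + 14)) = (-121 - 50)*(-174 + 14*29) = -171*(-174 + 406) = -171*232 = -39672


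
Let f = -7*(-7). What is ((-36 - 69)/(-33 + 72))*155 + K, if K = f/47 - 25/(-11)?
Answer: -2782443/6721 ≈ -413.99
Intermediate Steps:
f = 49
K = 1714/517 (K = 49/47 - 25/(-11) = 49*(1/47) - 25*(-1/11) = 49/47 + 25/11 = 1714/517 ≈ 3.3153)
((-36 - 69)/(-33 + 72))*155 + K = ((-36 - 69)/(-33 + 72))*155 + 1714/517 = -105/39*155 + 1714/517 = -105*1/39*155 + 1714/517 = -35/13*155 + 1714/517 = -5425/13 + 1714/517 = -2782443/6721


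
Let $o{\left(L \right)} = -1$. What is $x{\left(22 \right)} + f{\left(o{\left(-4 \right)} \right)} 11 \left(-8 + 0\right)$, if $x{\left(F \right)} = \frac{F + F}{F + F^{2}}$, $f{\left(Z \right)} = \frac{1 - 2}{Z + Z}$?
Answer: $- \frac{1010}{23} \approx -43.913$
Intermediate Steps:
$f{\left(Z \right)} = - \frac{1}{2 Z}$
$x{\left(F \right)} = \frac{2 F}{F + F^{2}}$
$x{\left(22 \right)} + f{\left(o{\left(-4 \right)} \right)} 11 \left(-8 + 0\right) = \frac{2}{1 + 22} + - \frac{1}{2 \left(-1\right)} 11 \left(-8 + 0\right) = \frac{2}{23} + \left(- \frac{1}{2}\right) \left(-1\right) 11 \left(-8\right) = 2 \cdot \frac{1}{23} + \frac{1}{2} \left(-88\right) = \frac{2}{23} - 44 = - \frac{1010}{23}$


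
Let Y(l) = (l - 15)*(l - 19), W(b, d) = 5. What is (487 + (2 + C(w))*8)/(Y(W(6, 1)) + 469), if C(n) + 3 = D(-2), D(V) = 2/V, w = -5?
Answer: 157/203 ≈ 0.77340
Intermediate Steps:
C(n) = -4 (C(n) = -3 + 2/(-2) = -3 + 2*(-1/2) = -3 - 1 = -4)
Y(l) = (-19 + l)*(-15 + l) (Y(l) = (-15 + l)*(-19 + l) = (-19 + l)*(-15 + l))
(487 + (2 + C(w))*8)/(Y(W(6, 1)) + 469) = (487 + (2 - 4)*8)/((285 + 5**2 - 34*5) + 469) = (487 - 2*8)/((285 + 25 - 170) + 469) = (487 - 16)/(140 + 469) = 471/609 = 471*(1/609) = 157/203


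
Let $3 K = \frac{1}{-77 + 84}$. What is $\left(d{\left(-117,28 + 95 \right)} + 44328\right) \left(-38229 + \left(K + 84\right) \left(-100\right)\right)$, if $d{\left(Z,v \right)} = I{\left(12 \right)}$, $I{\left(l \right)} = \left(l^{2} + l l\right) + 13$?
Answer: $- \frac{43705581361}{21} \approx -2.0812 \cdot 10^{9}$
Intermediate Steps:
$K = \frac{1}{21}$ ($K = \frac{1}{3 \left(-77 + 84\right)} = \frac{1}{3 \cdot 7} = \frac{1}{3} \cdot \frac{1}{7} = \frac{1}{21} \approx 0.047619$)
$I{\left(l \right)} = 13 + 2 l^{2}$ ($I{\left(l \right)} = \left(l^{2} + l^{2}\right) + 13 = 2 l^{2} + 13 = 13 + 2 l^{2}$)
$d{\left(Z,v \right)} = 301$ ($d{\left(Z,v \right)} = 13 + 2 \cdot 12^{2} = 13 + 2 \cdot 144 = 13 + 288 = 301$)
$\left(d{\left(-117,28 + 95 \right)} + 44328\right) \left(-38229 + \left(K + 84\right) \left(-100\right)\right) = \left(301 + 44328\right) \left(-38229 + \left(\frac{1}{21} + 84\right) \left(-100\right)\right) = 44629 \left(-38229 + \frac{1765}{21} \left(-100\right)\right) = 44629 \left(-38229 - \frac{176500}{21}\right) = 44629 \left(- \frac{979309}{21}\right) = - \frac{43705581361}{21}$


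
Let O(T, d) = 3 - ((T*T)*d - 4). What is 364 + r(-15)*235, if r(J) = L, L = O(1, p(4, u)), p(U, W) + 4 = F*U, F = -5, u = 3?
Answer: 7649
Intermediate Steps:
p(U, W) = -4 - 5*U
O(T, d) = 7 - d*T² (O(T, d) = 3 - (T²*d - 4) = 3 - (d*T² - 4) = 3 - (-4 + d*T²) = 3 + (4 - d*T²) = 7 - d*T²)
L = 31 (L = 7 - 1*(-4 - 5*4)*1² = 7 - 1*(-4 - 20)*1 = 7 - 1*(-24)*1 = 7 + 24 = 31)
r(J) = 31
364 + r(-15)*235 = 364 + 31*235 = 364 + 7285 = 7649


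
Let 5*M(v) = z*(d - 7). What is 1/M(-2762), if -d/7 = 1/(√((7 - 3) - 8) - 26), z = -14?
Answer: 1635/30821 + 5*I/30821 ≈ 0.053048 + 0.00016223*I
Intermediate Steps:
d = -7*(-26 - 2*I)/680 (d = -7/(√((7 - 3) - 8) - 26) = -7/(√(4 - 8) - 26) = -7/(√(-4) - 26) = -7/(2*I - 26) = -7*(-26 - 2*I)/680 ≈ 0.26765 + 0.020588*I)
M(v) = 16023/850 - 49*I/850 (M(v) = (-14*((91/340 + 7*I/340) - 7))/5 = (-14*(-2289/340 + 7*I/340))/5 = (16023/170 - 49*I/170)/5 = 16023/850 - 49*I/850)
1/M(-2762) = 1/(16023/850 - 49*I/850) = 250*(16023/850 + 49*I/850)/88837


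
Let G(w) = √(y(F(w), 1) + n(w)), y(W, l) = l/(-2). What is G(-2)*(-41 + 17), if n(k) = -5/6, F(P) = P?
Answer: -16*I*√3 ≈ -27.713*I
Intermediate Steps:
n(k) = -⅚ (n(k) = -5*⅙ = -⅚)
y(W, l) = -l/2 (y(W, l) = l*(-½) = -l/2)
G(w) = 2*I*√3/3 (G(w) = √(-½*1 - ⅚) = √(-½ - ⅚) = √(-4/3) = 2*I*√3/3)
G(-2)*(-41 + 17) = (2*I*√3/3)*(-41 + 17) = (2*I*√3/3)*(-24) = -16*I*√3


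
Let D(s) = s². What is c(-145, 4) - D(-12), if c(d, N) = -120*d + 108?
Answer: 17364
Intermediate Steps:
c(d, N) = 108 - 120*d
c(-145, 4) - D(-12) = (108 - 120*(-145)) - 1*(-12)² = (108 + 17400) - 1*144 = 17508 - 144 = 17364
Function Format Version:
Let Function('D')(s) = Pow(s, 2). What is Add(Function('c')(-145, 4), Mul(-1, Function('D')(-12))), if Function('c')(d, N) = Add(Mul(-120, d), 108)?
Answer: 17364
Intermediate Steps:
Function('c')(d, N) = Add(108, Mul(-120, d))
Add(Function('c')(-145, 4), Mul(-1, Function('D')(-12))) = Add(Add(108, Mul(-120, -145)), Mul(-1, Pow(-12, 2))) = Add(Add(108, 17400), Mul(-1, 144)) = Add(17508, -144) = 17364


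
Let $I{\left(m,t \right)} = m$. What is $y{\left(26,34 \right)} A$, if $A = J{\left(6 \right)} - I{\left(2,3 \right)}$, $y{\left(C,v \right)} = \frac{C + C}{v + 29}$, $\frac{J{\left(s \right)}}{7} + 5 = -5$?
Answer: $- \frac{416}{7} \approx -59.429$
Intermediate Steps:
$J{\left(s \right)} = -70$ ($J{\left(s \right)} = -35 + 7 \left(-5\right) = -35 - 35 = -70$)
$y{\left(C,v \right)} = \frac{2 C}{29 + v}$
$A = -72$ ($A = -70 - 2 = -72$)
$y{\left(26,34 \right)} A = 2 \cdot 26 \frac{1}{29 + 34} \left(-72\right) = 2 \cdot 26 \cdot \frac{1}{63} \left(-72\right) = \frac{52}{63} \left(-72\right) = - \frac{416}{7}$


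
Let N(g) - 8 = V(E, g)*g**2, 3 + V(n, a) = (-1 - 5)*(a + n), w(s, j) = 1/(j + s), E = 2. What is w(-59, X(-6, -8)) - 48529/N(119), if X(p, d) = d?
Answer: -7071918/691665187 ≈ -0.010224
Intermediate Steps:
V(n, a) = -3 - 6*a - 6*n (V(n, a) = -3 + (-1 - 5)*(a + n) = -3 - 6*(a + n) = -3 + (-6*a - 6*n) = -3 - 6*a - 6*n)
N(g) = 8 + g**2*(-15 - 6*g) (N(g) = 8 + (-3 - 6*g - 6*2)*g**2 = 8 + (-3 - 6*g - 12)*g**2 = 8 + (-15 - 6*g)*g**2 = 8 + g**2*(-15 - 6*g))
w(-59, X(-6, -8)) - 48529/N(119) = 1/(-8 - 59) - 48529/(8 - 15*119**2 - 6*119**3) = 1/(-67) - 48529/(8 - 15*14161 - 6*1685159) = -1/67 - 48529/(8 - 212415 - 10110954) = -1/67 - 48529/(-10323361) = -1/67 - 48529*(-1)/10323361 = -1/67 - 1*(-48529/10323361) = -1/67 + 48529/10323361 = -7071918/691665187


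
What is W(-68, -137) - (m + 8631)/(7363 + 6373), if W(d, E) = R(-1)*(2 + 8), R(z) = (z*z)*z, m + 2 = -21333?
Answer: -15582/1717 ≈ -9.0751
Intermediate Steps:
m = -21335 (m = -2 - 21333 = -21335)
R(z) = z³ (R(z) = z²*z = z³)
W(d, E) = -10 (W(d, E) = (-1)³*(2 + 8) = -1*10 = -10)
W(-68, -137) - (m + 8631)/(7363 + 6373) = -10 - (-21335 + 8631)/(7363 + 6373) = -10 - (-12704)/13736 = -10 - 1*(-1588/1717) = -10 + 1588/1717 = -15582/1717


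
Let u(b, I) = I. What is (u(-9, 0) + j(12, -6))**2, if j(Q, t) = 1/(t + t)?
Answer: 1/144 ≈ 0.0069444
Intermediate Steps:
j(Q, t) = 1/(2*t)
(u(-9, 0) + j(12, -6))**2 = (0 + (1/2)/(-6))**2 = (0 + (1/2)*(-1/6))**2 = (0 - 1/12)**2 = (-1/12)**2 = 1/144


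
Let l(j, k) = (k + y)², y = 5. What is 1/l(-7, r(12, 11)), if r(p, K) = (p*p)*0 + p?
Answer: 1/289 ≈ 0.0034602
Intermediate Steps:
r(p, K) = p (r(p, K) = p²*0 + p = 0 + p = p)
l(j, k) = (5 + k)² (l(j, k) = (k + 5)² = (5 + k)²)
1/l(-7, r(12, 11)) = 1/((5 + 12)²) = 1/(17²) = 1/289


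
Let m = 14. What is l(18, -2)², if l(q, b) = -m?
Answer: 196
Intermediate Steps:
l(q, b) = -14 (l(q, b) = -1*14 = -14)
l(18, -2)² = (-14)² = 196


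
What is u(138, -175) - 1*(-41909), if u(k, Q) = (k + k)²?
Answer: 118085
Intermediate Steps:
u(k, Q) = 4*k² (u(k, Q) = (2*k)² = 4*k²)
u(138, -175) - 1*(-41909) = 4*138² - 1*(-41909) = 4*19044 + 41909 = 76176 + 41909 = 118085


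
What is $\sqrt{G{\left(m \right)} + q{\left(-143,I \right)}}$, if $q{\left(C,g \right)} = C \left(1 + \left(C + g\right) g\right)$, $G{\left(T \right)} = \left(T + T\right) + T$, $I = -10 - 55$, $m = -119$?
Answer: $2 i \sqrt{483465} \approx 1390.6 i$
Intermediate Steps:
$I = -65$ ($I = -10 - 55 = -65$)
$G{\left(T \right)} = 3 T$ ($G{\left(T \right)} = 2 T + T = 3 T$)
$q{\left(C,g \right)} = C \left(1 + g \left(C + g\right)\right)$
$\sqrt{G{\left(m \right)} + q{\left(-143,I \right)}} = \sqrt{3 \left(-119\right) - 143 \left(1 + \left(-65\right)^{2} - -9295\right)} = \sqrt{-357 - 143 \left(1 + 4225 + 9295\right)} = \sqrt{-357 - 1933503} = \sqrt{-1933860} = 2 i \sqrt{483465}$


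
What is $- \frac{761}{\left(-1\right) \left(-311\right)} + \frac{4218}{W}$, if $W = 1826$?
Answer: $- \frac{38894}{283943} \approx -0.13698$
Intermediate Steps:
$- \frac{761}{\left(-1\right) \left(-311\right)} + \frac{4218}{W} = - \frac{761}{\left(-1\right) \left(-311\right)} + \frac{4218}{1826} = - \frac{761}{311} + 4218 \cdot \frac{1}{1826} = \left(-761\right) \frac{1}{311} + \frac{2109}{913} = - \frac{761}{311} + \frac{2109}{913} = - \frac{38894}{283943}$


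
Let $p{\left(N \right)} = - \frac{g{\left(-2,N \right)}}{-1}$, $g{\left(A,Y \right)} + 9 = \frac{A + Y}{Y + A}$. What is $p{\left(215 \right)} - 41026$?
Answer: $-41034$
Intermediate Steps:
$g{\left(A,Y \right)} = -8$ ($g{\left(A,Y \right)} = -9 + \frac{A + Y}{Y + A} = -9 + \frac{A + Y}{A + Y} = -9 + 1 = -8$)
$p{\left(N \right)} = -8$ ($p{\left(N \right)} = - \frac{-8}{-1} = - \left(-8\right) \left(-1\right) = \left(-1\right) 8 = -8$)
$p{\left(215 \right)} - 41026 = -8 - 41026 = -41034$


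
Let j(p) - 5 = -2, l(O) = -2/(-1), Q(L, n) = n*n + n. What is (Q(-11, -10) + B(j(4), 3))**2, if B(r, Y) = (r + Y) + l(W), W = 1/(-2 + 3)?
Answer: 9604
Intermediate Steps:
Q(L, n) = n + n**2 (Q(L, n) = n**2 + n = n + n**2)
W = 1 (W = 1/1 = 1)
l(O) = 2 (l(O) = -2*(-1) = 2)
j(p) = 3 (j(p) = 5 - 2 = 3)
B(r, Y) = 2 + Y + r (B(r, Y) = (r + Y) + 2 = (Y + r) + 2 = 2 + Y + r)
(Q(-11, -10) + B(j(4), 3))**2 = (-10*(1 - 10) + (2 + 3 + 3))**2 = (-10*(-9) + 8)**2 = (90 + 8)**2 = 98**2 = 9604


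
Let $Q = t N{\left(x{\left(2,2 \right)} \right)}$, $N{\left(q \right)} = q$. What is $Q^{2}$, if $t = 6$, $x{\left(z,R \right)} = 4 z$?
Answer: $2304$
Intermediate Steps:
$Q = 48$ ($Q = 6 \cdot 4 \cdot 2 = 6 \cdot 8 = 48$)
$Q^{2} = 48^{2} = 2304$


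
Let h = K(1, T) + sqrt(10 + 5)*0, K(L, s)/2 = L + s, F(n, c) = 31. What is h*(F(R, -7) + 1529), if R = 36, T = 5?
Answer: 18720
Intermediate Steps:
K(L, s) = 2*L + 2*s (K(L, s) = 2*(L + s) = 2*L + 2*s)
h = 12 (h = (2*1 + 2*5) + sqrt(10 + 5)*0 = (2 + 10) + sqrt(15)*0 = 12 + 0 = 12)
h*(F(R, -7) + 1529) = 12*(31 + 1529) = 12*1560 = 18720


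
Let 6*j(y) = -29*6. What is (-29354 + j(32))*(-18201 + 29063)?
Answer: -319158146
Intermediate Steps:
j(y) = -29 (j(y) = (-29*6)/6 = (1/6)*(-174) = -29)
(-29354 + j(32))*(-18201 + 29063) = (-29354 - 29)*(-18201 + 29063) = -29383*10862 = -319158146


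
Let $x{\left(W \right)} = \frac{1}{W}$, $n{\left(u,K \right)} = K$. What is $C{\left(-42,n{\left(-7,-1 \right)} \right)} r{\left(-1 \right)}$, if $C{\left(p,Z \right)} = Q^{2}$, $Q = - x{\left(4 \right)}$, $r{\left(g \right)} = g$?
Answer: $- \frac{1}{16} \approx -0.0625$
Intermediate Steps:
$Q = - \frac{1}{4} \approx -0.25$
$C{\left(p,Z \right)} = \frac{1}{16}$ ($C{\left(p,Z \right)} = \left(- \frac{1}{4}\right)^{2} = \frac{1}{16}$)
$C{\left(-42,n{\left(-7,-1 \right)} \right)} r{\left(-1 \right)} = \frac{1}{16} \left(-1\right) = - \frac{1}{16}$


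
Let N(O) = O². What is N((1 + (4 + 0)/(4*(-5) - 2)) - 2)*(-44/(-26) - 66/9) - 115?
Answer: -4055/33 ≈ -122.88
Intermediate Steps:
N((1 + (4 + 0)/(4*(-5) - 2)) - 2)*(-44/(-26) - 66/9) - 115 = ((1 + (4 + 0)/(4*(-5) - 2)) - 2)²*(-44/(-26) - 66/9) - 115 = ((1 + 4/(-20 - 2)) - 2)²*(-44*(-1/26) - 66*⅑) - 115 = ((1 + 4/(-22)) - 2)²*(22/13 - 22/3) - 115 = ((1 + 4*(-1/22)) - 2)²*(-220/39) - 115 = ((1 - 2/11) - 2)²*(-220/39) - 115 = (9/11 - 2)²*(-220/39) - 115 = (-13/11)²*(-220/39) - 115 = (169/121)*(-220/39) - 115 = -260/33 - 115 = -4055/33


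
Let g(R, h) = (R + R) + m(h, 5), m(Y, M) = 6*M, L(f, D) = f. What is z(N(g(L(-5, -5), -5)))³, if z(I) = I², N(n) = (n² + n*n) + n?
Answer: 304006671424000000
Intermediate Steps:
g(R, h) = 30 + 2*R (g(R, h) = (R + R) + 6*5 = 2*R + 30 = 30 + 2*R)
N(n) = n + 2*n² (N(n) = (n² + n²) + n = 2*n² + n = n + 2*n²)
z(N(g(L(-5, -5), -5)))³ = (((30 + 2*(-5))*(1 + 2*(30 + 2*(-5))))²)³ = (((30 - 10)*(1 + 2*(30 - 10)))²)³ = ((20*(1 + 2*20))²)³ = ((20*(1 + 40))²)³ = ((20*41)²)³ = (820²)³ = 672400³ = 304006671424000000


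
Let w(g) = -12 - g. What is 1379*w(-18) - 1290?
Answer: 6984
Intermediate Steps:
1379*w(-18) - 1290 = 1379*(-12 - 1*(-18)) - 1290 = 1379*(-12 + 18) - 1290 = 1379*6 - 1290 = 8274 - 1290 = 6984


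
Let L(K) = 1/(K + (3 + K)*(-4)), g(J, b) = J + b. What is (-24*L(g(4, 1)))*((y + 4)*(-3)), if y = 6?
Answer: -80/3 ≈ -26.667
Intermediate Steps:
L(K) = 1/(-12 - 3*K) (L(K) = 1/(K + (-12 - 4*K)) = 1/(-12 - 3*K))
(-24*L(g(4, 1)))*((y + 4)*(-3)) = (-(-24)/(12 + 3*(4 + 1)))*((6 + 4)*(-3)) = (-(-24)/(12 + 3*5))*(10*(-3)) = -(-24)/(12 + 15)*(-30) = -(-24)/27*(-30) = -24*(-1/27)*(-30) = (8/9)*(-30) = -80/3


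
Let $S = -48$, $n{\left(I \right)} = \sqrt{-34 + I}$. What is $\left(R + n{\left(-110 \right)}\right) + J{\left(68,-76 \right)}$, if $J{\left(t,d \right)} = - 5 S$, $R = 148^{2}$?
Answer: $22144 + 12 i \approx 22144.0 + 12.0 i$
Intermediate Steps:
$R = 21904$
$J{\left(t,d \right)} = 240$ ($J{\left(t,d \right)} = \left(-5\right) \left(-48\right) = 240$)
$\left(R + n{\left(-110 \right)}\right) + J{\left(68,-76 \right)} = \left(21904 + \sqrt{-34 - 110}\right) + 240 = \left(21904 + \sqrt{-144}\right) + 240 = \left(21904 + 12 i\right) + 240 = 22144 + 12 i$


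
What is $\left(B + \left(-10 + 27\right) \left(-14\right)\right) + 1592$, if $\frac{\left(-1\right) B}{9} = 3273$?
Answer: $-28103$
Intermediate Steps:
$B = -29457$ ($B = \left(-9\right) 3273 = -29457$)
$\left(B + \left(-10 + 27\right) \left(-14\right)\right) + 1592 = \left(-29457 + \left(-10 + 27\right) \left(-14\right)\right) + 1592 = \left(-29457 + 17 \left(-14\right)\right) + 1592 = \left(-29457 - 238\right) + 1592 = -29695 + 1592 = -28103$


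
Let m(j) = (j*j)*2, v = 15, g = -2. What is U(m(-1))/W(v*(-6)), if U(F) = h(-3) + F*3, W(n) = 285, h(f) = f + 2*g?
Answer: -1/285 ≈ -0.0035088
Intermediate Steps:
h(f) = -4 + f (h(f) = f + 2*(-2) = f - 4 = -4 + f)
m(j) = 2*j² (m(j) = j²*2 = 2*j²)
U(F) = -7 + 3*F (U(F) = (-4 - 3) + F*3 = -7 + 3*F)
U(m(-1))/W(v*(-6)) = (-7 + 3*(2*(-1)²))/285 = (-7 + 3*(2*1))*(1/285) = (-7 + 3*2)*(1/285) = (-7 + 6)*(1/285) = -1*1/285 = -1/285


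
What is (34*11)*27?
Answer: 10098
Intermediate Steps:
(34*11)*27 = 374*27 = 10098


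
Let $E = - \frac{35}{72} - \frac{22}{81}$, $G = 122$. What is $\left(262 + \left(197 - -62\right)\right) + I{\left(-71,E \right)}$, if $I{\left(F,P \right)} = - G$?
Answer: $399$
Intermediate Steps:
$E = - \frac{491}{648}$ ($E = \left(-35\right) \frac{1}{72} - \frac{22}{81} = - \frac{35}{72} - \frac{22}{81} = - \frac{491}{648} \approx -0.75772$)
$I{\left(F,P \right)} = -122$ ($I{\left(F,P \right)} = \left(-1\right) 122 = -122$)
$\left(262 + \left(197 - -62\right)\right) + I{\left(-71,E \right)} = \left(262 + \left(197 - -62\right)\right) - 122 = \left(262 + \left(197 + 62\right)\right) - 122 = \left(262 + 259\right) - 122 = 521 - 122 = 399$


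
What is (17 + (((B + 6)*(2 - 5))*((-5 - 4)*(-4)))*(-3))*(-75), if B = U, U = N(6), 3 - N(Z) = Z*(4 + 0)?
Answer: 363225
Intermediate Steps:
N(Z) = 3 - 4*Z (N(Z) = 3 - Z*(4 + 0) = 3 - Z*4 = 3 - 4*Z)
U = -21 (U = 3 - 4*6 = 3 - 24 = -21)
B = -21
(17 + (((B + 6)*(2 - 5))*((-5 - 4)*(-4)))*(-3))*(-75) = (17 + (((-21 + 6)*(2 - 5))*((-5 - 4)*(-4)))*(-3))*(-75) = (17 + ((-15*(-3))*(-9*(-4)))*(-3))*(-75) = (17 + (45*36)*(-3))*(-75) = (17 + 1620*(-3))*(-75) = (17 - 4860)*(-75) = -4843*(-75) = 363225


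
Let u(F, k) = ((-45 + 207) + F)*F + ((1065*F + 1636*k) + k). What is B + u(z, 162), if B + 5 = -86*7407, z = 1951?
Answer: 5828465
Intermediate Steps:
B = -637007 (B = -5 - 86*7407 = -5 - 637002 = -637007)
u(F, k) = 1065*F + 1637*k + F*(162 + F) (u(F, k) = (162 + F)*F + (1065*F + 1637*k) = F*(162 + F) + (1065*F + 1637*k) = 1065*F + 1637*k + F*(162 + F))
B + u(z, 162) = -637007 + (1951**2 + 1227*1951 + 1637*162) = -637007 + (3806401 + 2393877 + 265194) = -637007 + 6465472 = 5828465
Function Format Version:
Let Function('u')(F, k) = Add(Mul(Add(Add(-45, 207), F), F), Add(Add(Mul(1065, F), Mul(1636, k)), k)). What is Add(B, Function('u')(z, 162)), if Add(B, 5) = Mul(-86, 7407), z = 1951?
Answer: 5828465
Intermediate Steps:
B = -637007 (B = Add(-5, Mul(-86, 7407)) = Add(-5, -637002) = -637007)
Function('u')(F, k) = Add(Mul(1065, F), Mul(1637, k), Mul(F, Add(162, F))) (Function('u')(F, k) = Add(Mul(Add(162, F), F), Add(Mul(1065, F), Mul(1637, k))) = Add(Mul(F, Add(162, F)), Add(Mul(1065, F), Mul(1637, k))) = Add(Mul(1065, F), Mul(1637, k), Mul(F, Add(162, F))))
Add(B, Function('u')(z, 162)) = Add(-637007, Add(Pow(1951, 2), Mul(1227, 1951), Mul(1637, 162))) = Add(-637007, Add(3806401, 2393877, 265194)) = Add(-637007, 6465472) = 5828465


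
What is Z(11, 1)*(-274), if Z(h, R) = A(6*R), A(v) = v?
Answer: -1644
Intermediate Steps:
Z(h, R) = 6*R
Z(11, 1)*(-274) = (6*1)*(-274) = 6*(-274) = -1644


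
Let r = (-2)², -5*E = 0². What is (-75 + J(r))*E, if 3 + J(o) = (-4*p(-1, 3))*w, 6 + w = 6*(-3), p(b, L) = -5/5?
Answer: 0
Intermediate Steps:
p(b, L) = -1 (p(b, L) = -5*⅕ = -1)
E = 0 (E = -⅕*0² = -⅕*0 = 0)
r = 4
w = -24 (w = -6 + 6*(-3) = -6 - 18 = -24)
J(o) = -99 (J(o) = -3 - 4*(-1)*(-24) = -3 + 4*(-24) = -3 - 96 = -99)
(-75 + J(r))*E = (-75 - 99)*0 = -174*0 = 0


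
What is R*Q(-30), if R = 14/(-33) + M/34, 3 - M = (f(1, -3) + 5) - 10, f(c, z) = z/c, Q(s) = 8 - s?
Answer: -2147/561 ≈ -3.8271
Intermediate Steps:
M = 11 (M = 3 - ((-3/1 + 5) - 10) = 3 - ((-3*1 + 5) - 10) = 3 - ((-3 + 5) - 10) = 3 - (2 - 10) = 3 - 1*(-8) = 3 + 8 = 11)
R = -113/1122 (R = 14/(-33) + 11/34 = 14*(-1/33) + 11*(1/34) = -14/33 + 11/34 = -113/1122 ≈ -0.10071)
R*Q(-30) = -113*(8 - 1*(-30))/1122 = -113*(8 + 30)/1122 = -113/1122*38 = -2147/561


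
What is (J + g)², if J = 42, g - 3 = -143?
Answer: 9604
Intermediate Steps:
g = -140 (g = 3 - 143 = -140)
(J + g)² = (42 - 140)² = (-98)² = 9604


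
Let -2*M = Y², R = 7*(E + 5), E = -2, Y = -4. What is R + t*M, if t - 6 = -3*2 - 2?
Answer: 37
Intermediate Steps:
R = 21 (R = 7*(-2 + 5) = 7*3 = 21)
M = -8 (M = -½*(-4)² = -½*16 = -8)
t = -2 (t = 6 + (-3*2 - 2) = 6 + (-6 - 2) = 6 - 8 = -2)
R + t*M = 21 - 2*(-8) = 21 + 16 = 37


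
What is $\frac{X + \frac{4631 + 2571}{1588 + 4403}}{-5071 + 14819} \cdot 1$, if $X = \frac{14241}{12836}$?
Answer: $\frac{177762703}{749625840048} \approx 0.00023714$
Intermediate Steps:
$X = \frac{14241}{12836}$ ($X = 14241 \cdot \frac{1}{12836} = \frac{14241}{12836} \approx 1.1095$)
$\frac{X + \frac{4631 + 2571}{1588 + 4403}}{-5071 + 14819} \cdot 1 = \frac{\frac{14241}{12836} + \frac{4631 + 2571}{1588 + 4403}}{-5071 + 14819} \cdot 1 = \frac{\frac{14241}{12836} + \frac{7202}{5991}}{9748} \cdot 1 = \left(\frac{14241}{12836} + 7202 \cdot \frac{1}{5991}\right) \frac{1}{9748} \cdot 1 = \left(\frac{14241}{12836} + \frac{7202}{5991}\right) \frac{1}{9748} \cdot 1 = \frac{177762703}{76900476} \cdot \frac{1}{9748} \cdot 1 = \frac{177762703}{749625840048} \cdot 1 = \frac{177762703}{749625840048}$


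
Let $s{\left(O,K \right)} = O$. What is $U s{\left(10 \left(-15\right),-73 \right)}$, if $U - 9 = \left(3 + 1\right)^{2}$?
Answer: $-3750$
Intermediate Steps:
$U = 25$ ($U = 9 + \left(3 + 1\right)^{2} = 9 + 4^{2} = 9 + 16 = 25$)
$U s{\left(10 \left(-15\right),-73 \right)} = 25 \cdot 10 \left(-15\right) = 25 \left(-150\right) = -3750$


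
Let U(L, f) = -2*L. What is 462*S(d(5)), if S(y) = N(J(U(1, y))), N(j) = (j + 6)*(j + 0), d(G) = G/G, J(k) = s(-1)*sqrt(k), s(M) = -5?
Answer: -23100 - 13860*I*sqrt(2) ≈ -23100.0 - 19601.0*I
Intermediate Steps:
J(k) = -5*sqrt(k)
d(G) = 1
N(j) = j*(6 + j) (N(j) = (6 + j)*j = j*(6 + j))
S(y) = -5*I*sqrt(2)*(6 - 5*I*sqrt(2)) (S(y) = (-5*I*sqrt(2))*(6 - 5*I*sqrt(2)) = -5*I*sqrt(2)*(6 - 5*I*sqrt(2)))
462*S(d(5)) = 462*(-50 - 30*I*sqrt(2)) = -23100 - 13860*I*sqrt(2)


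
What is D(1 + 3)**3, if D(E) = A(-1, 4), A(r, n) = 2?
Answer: 8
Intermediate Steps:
D(E) = 2
D(1 + 3)**3 = 2**3 = 8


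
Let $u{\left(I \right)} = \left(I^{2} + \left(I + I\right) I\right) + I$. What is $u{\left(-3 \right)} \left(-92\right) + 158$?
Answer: $-2050$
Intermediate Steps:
$u{\left(I \right)} = I + 3 I^{2}$ ($u{\left(I \right)} = \left(I^{2} + 2 I I\right) + I = \left(I^{2} + 2 I^{2}\right) + I = 3 I^{2} + I = I + 3 I^{2}$)
$u{\left(-3 \right)} \left(-92\right) + 158 = - 3 \left(1 + 3 \left(-3\right)\right) \left(-92\right) + 158 = - 3 \left(1 - 9\right) \left(-92\right) + 158 = \left(-3\right) \left(-8\right) \left(-92\right) + 158 = 24 \left(-92\right) + 158 = -2208 + 158 = -2050$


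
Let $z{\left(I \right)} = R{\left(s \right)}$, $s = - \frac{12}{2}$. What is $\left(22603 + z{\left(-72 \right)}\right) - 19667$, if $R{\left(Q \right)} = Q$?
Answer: $2930$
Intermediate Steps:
$s = -6$ ($s = \left(-12\right) \frac{1}{2} = -6$)
$z{\left(I \right)} = -6$
$\left(22603 + z{\left(-72 \right)}\right) - 19667 = \left(22603 - 6\right) - 19667 = 22597 - 19667 = 2930$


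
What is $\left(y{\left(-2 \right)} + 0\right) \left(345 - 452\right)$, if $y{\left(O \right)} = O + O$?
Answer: $428$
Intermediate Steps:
$y{\left(O \right)} = 2 O$
$\left(y{\left(-2 \right)} + 0\right) \left(345 - 452\right) = \left(2 \left(-2\right) + 0\right) \left(345 - 452\right) = \left(-4 + 0\right) \left(-107\right) = \left(-4\right) \left(-107\right) = 428$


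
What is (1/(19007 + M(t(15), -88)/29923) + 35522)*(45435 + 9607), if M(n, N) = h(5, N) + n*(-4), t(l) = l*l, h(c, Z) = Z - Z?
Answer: 1112012416780681130/568745561 ≈ 1.9552e+9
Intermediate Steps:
h(c, Z) = 0
t(l) = l²
M(n, N) = -4*n (M(n, N) = 0 + n*(-4) = 0 - 4*n = -4*n)
(1/(19007 + M(t(15), -88)/29923) + 35522)*(45435 + 9607) = (1/(19007 - 4*15²/29923) + 35522)*(45435 + 9607) = (1/(19007 - 4*225*(1/29923)) + 35522)*55042 = (1/(19007 - 900*1/29923) + 35522)*55042 = (1/(19007 - 900/29923) + 35522)*55042 = (1/(568745561/29923) + 35522)*55042 = (29923/568745561 + 35522)*55042 = (20202979847765/568745561)*55042 = 1112012416780681130/568745561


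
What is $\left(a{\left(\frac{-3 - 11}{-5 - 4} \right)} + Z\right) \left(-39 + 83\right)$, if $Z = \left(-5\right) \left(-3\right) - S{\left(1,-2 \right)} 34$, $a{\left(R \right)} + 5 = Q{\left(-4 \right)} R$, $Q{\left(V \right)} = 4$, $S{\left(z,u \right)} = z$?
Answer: $- \frac{7040}{9} \approx -782.22$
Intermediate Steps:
$a{\left(R \right)} = -5 + 4 R$
$Z = -19$ ($Z = \left(-5\right) \left(-3\right) - 1 \cdot 34 = 15 - 34 = -19$)
$\left(a{\left(\frac{-3 - 11}{-5 - 4} \right)} + Z\right) \left(-39 + 83\right) = \left(\left(-5 + 4 \frac{-3 - 11}{-5 - 4}\right) - 19\right) \left(-39 + 83\right) = \left(\left(-5 + 4 \left(- \frac{14}{-9}\right)\right) - 19\right) 44 = \left(\left(-5 + 4 \left(\left(-14\right) \left(- \frac{1}{9}\right)\right)\right) - 19\right) 44 = \left(\left(-5 + 4 \cdot \frac{14}{9}\right) - 19\right) 44 = \left(\left(-5 + \frac{56}{9}\right) - 19\right) 44 = \left(\frac{11}{9} - 19\right) 44 = \left(- \frac{160}{9}\right) 44 = - \frac{7040}{9}$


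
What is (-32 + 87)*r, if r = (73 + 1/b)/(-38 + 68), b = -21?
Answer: 8426/63 ≈ 133.75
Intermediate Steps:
r = 766/315 (r = (73 + 1/(-21))/(-38 + 68) = (73 - 1/21)/30 = (1532/21)*(1/30) = 766/315 ≈ 2.4317)
(-32 + 87)*r = (-32 + 87)*(766/315) = 55*(766/315) = 8426/63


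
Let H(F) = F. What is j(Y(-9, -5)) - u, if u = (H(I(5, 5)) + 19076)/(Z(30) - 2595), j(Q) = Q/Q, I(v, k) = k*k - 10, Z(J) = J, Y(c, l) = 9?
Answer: 21656/2565 ≈ 8.4429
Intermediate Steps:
I(v, k) = -10 + k² (I(v, k) = k² - 10 = -10 + k²)
j(Q) = 1
u = -19091/2565 (u = ((-10 + 5²) + 19076)/(30 - 2595) = ((-10 + 25) + 19076)/(-2565) = (15 + 19076)*(-1/2565) = 19091*(-1/2565) = -19091/2565 ≈ -7.4429)
j(Y(-9, -5)) - u = 1 - 1*(-19091/2565) = 1 + 19091/2565 = 21656/2565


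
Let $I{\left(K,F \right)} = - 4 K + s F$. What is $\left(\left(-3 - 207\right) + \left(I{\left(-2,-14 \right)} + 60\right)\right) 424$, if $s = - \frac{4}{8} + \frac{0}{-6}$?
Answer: $-57240$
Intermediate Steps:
$s = - \frac{1}{2}$ ($s = \left(-4\right) \frac{1}{8} + 0 \left(- \frac{1}{6}\right) = - \frac{1}{2} + 0 = - \frac{1}{2} \approx -0.5$)
$I{\left(K,F \right)} = - 4 K - \frac{F}{2}$
$\left(\left(-3 - 207\right) + \left(I{\left(-2,-14 \right)} + 60\right)\right) 424 = \left(\left(-3 - 207\right) + \left(\left(\left(-4\right) \left(-2\right) - -7\right) + 60\right)\right) 424 = \left(-210 + \left(\left(8 + 7\right) + 60\right)\right) 424 = \left(-210 + \left(15 + 60\right)\right) 424 = \left(-210 + 75\right) 424 = \left(-135\right) 424 = -57240$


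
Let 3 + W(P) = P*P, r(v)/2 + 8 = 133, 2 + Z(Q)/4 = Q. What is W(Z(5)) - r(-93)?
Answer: -109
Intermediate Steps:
Z(Q) = -8 + 4*Q
r(v) = 250 (r(v) = -16 + 2*133 = -16 + 266 = 250)
W(P) = -3 + P**2 (W(P) = -3 + P*P = -3 + P**2)
W(Z(5)) - r(-93) = (-3 + (-8 + 4*5)**2) - 1*250 = (-3 + (-8 + 20)**2) - 250 = (-3 + 12**2) - 250 = (-3 + 144) - 250 = 141 - 250 = -109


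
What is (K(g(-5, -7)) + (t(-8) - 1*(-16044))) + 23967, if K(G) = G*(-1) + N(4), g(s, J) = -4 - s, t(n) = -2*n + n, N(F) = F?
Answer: 40022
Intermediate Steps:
t(n) = -n
K(G) = 4 - G (K(G) = G*(-1) + 4 = -G + 4 = 4 - G)
(K(g(-5, -7)) + (t(-8) - 1*(-16044))) + 23967 = ((4 - (-4 - 1*(-5))) + (-1*(-8) - 1*(-16044))) + 23967 = ((4 - (-4 + 5)) + (8 + 16044)) + 23967 = ((4 - 1*1) + 16052) + 23967 = ((4 - 1) + 16052) + 23967 = (3 + 16052) + 23967 = 16055 + 23967 = 40022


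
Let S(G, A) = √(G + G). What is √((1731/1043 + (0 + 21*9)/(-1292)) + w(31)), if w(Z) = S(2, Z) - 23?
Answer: I*√8846486499039/673778 ≈ 4.4144*I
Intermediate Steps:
S(G, A) = √2*√G (S(G, A) = √(2*G) = √2*√G)
w(Z) = -21 (w(Z) = √2*√2 - 23 = 2 - 23 = -21)
√((1731/1043 + (0 + 21*9)/(-1292)) + w(31)) = √((1731/1043 + (0 + 21*9)/(-1292)) - 21) = √((1731*(1/1043) + (0 + 189)*(-1/1292)) - 21) = √((1731/1043 + 189*(-1/1292)) - 21) = √((1731/1043 - 189/1292) - 21) = √(2039325/1347556 - 21) = √(-26259351/1347556) = I*√8846486499039/673778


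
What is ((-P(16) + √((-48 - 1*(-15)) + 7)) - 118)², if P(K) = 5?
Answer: (123 - I*√26)² ≈ 15103.0 - 1254.4*I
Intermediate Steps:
((-P(16) + √((-48 - 1*(-15)) + 7)) - 118)² = ((-1*5 + √((-48 - 1*(-15)) + 7)) - 118)² = ((-5 + √((-48 + 15) + 7)) - 118)² = ((-5 + √(-33 + 7)) - 118)² = ((-5 + √(-26)) - 118)² = ((-5 + I*√26) - 118)² = (-123 + I*√26)²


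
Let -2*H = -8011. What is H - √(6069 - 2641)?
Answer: 8011/2 - 2*√857 ≈ 3946.9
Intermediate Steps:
H = 8011/2 (H = -½*(-8011) = 8011/2 ≈ 4005.5)
H - √(6069 - 2641) = 8011/2 - √(6069 - 2641) = 8011/2 - √3428 = 8011/2 - 2*√857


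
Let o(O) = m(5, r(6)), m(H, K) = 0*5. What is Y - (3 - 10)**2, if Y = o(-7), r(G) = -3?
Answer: -49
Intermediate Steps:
m(H, K) = 0
o(O) = 0
Y = 0
Y - (3 - 10)**2 = 0 - (3 - 10)**2 = 0 - 1*(-7)**2 = 0 - 1*49 = 0 - 49 = -49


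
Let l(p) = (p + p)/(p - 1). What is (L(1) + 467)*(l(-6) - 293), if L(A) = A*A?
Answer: -954252/7 ≈ -1.3632e+5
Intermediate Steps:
l(p) = 2*p/(-1 + p) (l(p) = (2*p)/(-1 + p) = 2*p/(-1 + p))
L(A) = A²
(L(1) + 467)*(l(-6) - 293) = (1² + 467)*(2*(-6)/(-1 - 6) - 293) = (1 + 467)*(2*(-6)/(-7) - 293) = 468*(2*(-6)*(-⅐) - 293) = 468*(12/7 - 293) = 468*(-2039/7) = -954252/7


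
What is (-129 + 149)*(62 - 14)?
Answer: 960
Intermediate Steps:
(-129 + 149)*(62 - 14) = 20*48 = 960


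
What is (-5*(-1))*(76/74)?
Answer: 190/37 ≈ 5.1351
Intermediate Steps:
(-5*(-1))*(76/74) = 5*(76*(1/74)) = 5*(38/37) = 190/37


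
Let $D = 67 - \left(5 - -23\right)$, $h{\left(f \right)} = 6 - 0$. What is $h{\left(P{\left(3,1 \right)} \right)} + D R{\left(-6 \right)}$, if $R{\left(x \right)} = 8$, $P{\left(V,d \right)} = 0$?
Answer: $318$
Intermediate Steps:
$h{\left(f \right)} = 6$ ($h{\left(f \right)} = 6 + 0 = 6$)
$D = 39$ ($D = 67 - \left(5 + 23\right) = 67 - 28 = 39$)
$h{\left(P{\left(3,1 \right)} \right)} + D R{\left(-6 \right)} = 6 + 39 \cdot 8 = 6 + 312 = 318$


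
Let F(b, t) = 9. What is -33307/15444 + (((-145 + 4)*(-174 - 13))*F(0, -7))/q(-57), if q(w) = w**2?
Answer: 395188121/5575284 ≈ 70.882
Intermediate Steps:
-33307/15444 + (((-145 + 4)*(-174 - 13))*F(0, -7))/q(-57) = -33307/15444 + (((-145 + 4)*(-174 - 13))*9)/((-57)**2) = -33307*1/15444 + (-141*(-187)*9)/3249 = -33307/15444 + (26367*9)*(1/3249) = -33307/15444 + 237303*(1/3249) = -33307/15444 + 26367/361 = 395188121/5575284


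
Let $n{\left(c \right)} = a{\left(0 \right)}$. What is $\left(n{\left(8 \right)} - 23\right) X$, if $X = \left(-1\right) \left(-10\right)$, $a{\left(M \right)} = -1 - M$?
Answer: $-240$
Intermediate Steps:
$n{\left(c \right)} = -1$ ($n{\left(c \right)} = -1 - 0 = -1 + 0 = -1$)
$X = 10$
$\left(n{\left(8 \right)} - 23\right) X = \left(-1 - 23\right) 10 = \left(-24\right) 10 = -240$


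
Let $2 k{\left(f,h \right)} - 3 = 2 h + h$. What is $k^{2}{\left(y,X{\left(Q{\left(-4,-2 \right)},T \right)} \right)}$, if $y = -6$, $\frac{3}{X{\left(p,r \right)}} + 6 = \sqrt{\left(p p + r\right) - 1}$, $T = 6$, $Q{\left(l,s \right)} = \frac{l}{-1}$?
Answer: $\frac{99}{50} + \frac{9 \sqrt{21}}{50} \approx 2.8049$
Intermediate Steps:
$Q{\left(l,s \right)} = - l$ ($Q{\left(l,s \right)} = l \left(-1\right) = - l$)
$X{\left(p,r \right)} = \frac{3}{-6 + \sqrt{-1 + r + p^{2}}}$ ($X{\left(p,r \right)} = \frac{3}{-6 + \sqrt{\left(p p + r\right) - 1}} = \frac{3}{-6 + \sqrt{\left(p^{2} + r\right) - 1}} = \frac{3}{-6 + \sqrt{\left(r + p^{2}\right) - 1}} = \frac{3}{-6 + \sqrt{-1 + r + p^{2}}}$)
$k{\left(f,h \right)} = \frac{3}{2} + \frac{3 h}{2}$ ($k{\left(f,h \right)} = \frac{3}{2} + \frac{2 h + h}{2} = \frac{3}{2} + \frac{3 h}{2}$)
$k^{2}{\left(y,X{\left(Q{\left(-4,-2 \right)},T \right)} \right)} = \left(\frac{3}{2} + \frac{3 \frac{3}{-6 + \sqrt{-1 + 6 + \left(\left(-1\right) \left(-4\right)\right)^{2}}}}{2}\right)^{2} = \left(\frac{3}{2} + \frac{3 \frac{3}{-6 + \sqrt{-1 + 6 + 4^{2}}}}{2}\right)^{2} = \left(\frac{3}{2} + \frac{3 \frac{3}{-6 + \sqrt{-1 + 6 + 16}}}{2}\right)^{2} = \left(\frac{3}{2} + \frac{3 \frac{3}{-6 + \sqrt{21}}}{2}\right)^{2} = \left(\frac{3}{2} + \frac{9}{2 \left(-6 + \sqrt{21}\right)}\right)^{2}$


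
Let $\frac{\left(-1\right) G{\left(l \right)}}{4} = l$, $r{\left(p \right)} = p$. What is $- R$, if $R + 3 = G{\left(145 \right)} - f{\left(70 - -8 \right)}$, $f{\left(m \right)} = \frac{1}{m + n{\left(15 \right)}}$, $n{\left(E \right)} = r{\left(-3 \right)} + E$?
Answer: $\frac{52471}{90} \approx 583.01$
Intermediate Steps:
$n{\left(E \right)} = -3 + E$
$G{\left(l \right)} = - 4 l$
$f{\left(m \right)} = \frac{1}{12 + m}$ ($f{\left(m \right)} = \frac{1}{m + \left(-3 + 15\right)} = \frac{1}{m + 12} = \frac{1}{12 + m}$)
$R = - \frac{52471}{90}$ ($R = -3 - \left(580 + \frac{1}{12 + \left(70 - -8\right)}\right) = -3 - \left(580 + \frac{1}{12 + \left(70 + 8\right)}\right) = -3 - \left(580 + \frac{1}{12 + 78}\right) = -3 - \frac{52201}{90} = - \frac{52471}{90} \approx -583.01$)
$- R = \left(-1\right) \left(- \frac{52471}{90}\right) = \frac{52471}{90}$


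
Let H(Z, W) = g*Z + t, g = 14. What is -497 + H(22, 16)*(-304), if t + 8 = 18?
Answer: -97169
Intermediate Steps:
t = 10 (t = -8 + 18 = 10)
H(Z, W) = 10 + 14*Z (H(Z, W) = 14*Z + 10 = 10 + 14*Z)
-497 + H(22, 16)*(-304) = -497 + (10 + 14*22)*(-304) = -497 + (10 + 308)*(-304) = -497 + 318*(-304) = -497 - 96672 = -97169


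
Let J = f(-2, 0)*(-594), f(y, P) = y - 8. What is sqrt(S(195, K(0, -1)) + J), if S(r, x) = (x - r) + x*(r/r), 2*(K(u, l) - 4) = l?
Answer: 2*sqrt(1438) ≈ 75.842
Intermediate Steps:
K(u, l) = 4 + l/2
f(y, P) = -8 + y
S(r, x) = -r + 2*x (S(r, x) = (x - r) + x*1 = (x - r) + x = -r + 2*x)
J = 5940 (J = (-8 - 2)*(-594) = -10*(-594) = 5940)
sqrt(S(195, K(0, -1)) + J) = sqrt((-1*195 + 2*(4 + (1/2)*(-1))) + 5940) = sqrt((-195 + 2*(4 - 1/2)) + 5940) = sqrt((-195 + 2*(7/2)) + 5940) = sqrt((-195 + 7) + 5940) = sqrt(-188 + 5940) = sqrt(5752) = 2*sqrt(1438)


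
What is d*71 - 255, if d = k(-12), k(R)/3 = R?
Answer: -2811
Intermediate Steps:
k(R) = 3*R
d = -36 (d = 3*(-12) = -36)
d*71 - 255 = -36*71 - 255 = -2556 - 255 = -2811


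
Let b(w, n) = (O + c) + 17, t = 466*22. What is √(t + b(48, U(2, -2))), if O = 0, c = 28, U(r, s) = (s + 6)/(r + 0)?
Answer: √10297 ≈ 101.47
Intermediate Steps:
U(r, s) = (6 + s)/r
t = 10252
b(w, n) = 45 (b(w, n) = (0 + 28) + 17 = 28 + 17 = 45)
√(t + b(48, U(2, -2))) = √(10252 + 45) = √10297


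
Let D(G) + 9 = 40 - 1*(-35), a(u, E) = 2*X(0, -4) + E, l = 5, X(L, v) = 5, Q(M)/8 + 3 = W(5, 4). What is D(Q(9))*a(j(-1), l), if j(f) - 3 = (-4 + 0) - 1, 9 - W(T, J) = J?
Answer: 990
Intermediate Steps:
W(T, J) = 9 - J
Q(M) = 16 (Q(M) = -24 + 8*(9 - 1*4) = -24 + 8*(9 - 4) = -24 + 8*5 = -24 + 40 = 16)
j(f) = -2 (j(f) = 3 + ((-4 + 0) - 1) = 3 + (-4 - 1) = 3 - 5 = -2)
a(u, E) = 10 + E (a(u, E) = 2*5 + E = 10 + E)
D(G) = 66 (D(G) = -9 + (40 - 1*(-35)) = -9 + (40 + 35) = -9 + 75 = 66)
D(Q(9))*a(j(-1), l) = 66*(10 + 5) = 66*15 = 990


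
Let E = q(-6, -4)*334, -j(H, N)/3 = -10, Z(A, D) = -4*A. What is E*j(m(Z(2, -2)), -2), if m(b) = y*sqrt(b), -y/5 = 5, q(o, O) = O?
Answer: -40080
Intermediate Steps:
y = -25 (y = -5*5 = -25)
m(b) = -25*sqrt(b)
j(H, N) = 30 (j(H, N) = -3*(-10) = 30)
E = -1336 (E = -4*334 = -1336)
E*j(m(Z(2, -2)), -2) = -1336*30 = -40080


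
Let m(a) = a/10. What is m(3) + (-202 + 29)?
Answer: -1727/10 ≈ -172.70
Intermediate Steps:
m(a) = a/10 (m(a) = a*(⅒) = a/10)
m(3) + (-202 + 29) = (⅒)*3 + (-202 + 29) = 3/10 - 173 = -1727/10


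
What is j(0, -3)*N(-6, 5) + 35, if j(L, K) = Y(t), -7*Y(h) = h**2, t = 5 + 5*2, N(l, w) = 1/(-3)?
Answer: 320/7 ≈ 45.714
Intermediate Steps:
N(l, w) = -1/3
t = 15 (t = 5 + 10 = 15)
Y(h) = -h**2/7
j(L, K) = -225/7 (j(L, K) = -1/7*15**2 = -1/7*225 = -225/7)
j(0, -3)*N(-6, 5) + 35 = -225/7*(-1/3) + 35 = 75/7 + 35 = 320/7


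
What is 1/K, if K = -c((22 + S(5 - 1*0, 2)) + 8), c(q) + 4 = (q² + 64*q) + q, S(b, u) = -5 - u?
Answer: -1/2020 ≈ -0.00049505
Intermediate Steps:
c(q) = -4 + q² + 65*q (c(q) = -4 + ((q² + 64*q) + q) = -4 + (q² + 65*q) = -4 + q² + 65*q)
K = -2020 (K = -(-4 + ((22 + (-5 - 1*2)) + 8)² + 65*((22 + (-5 - 1*2)) + 8)) = -(-4 + ((22 + (-5 - 2)) + 8)² + 65*((22 + (-5 - 2)) + 8)) = -(-4 + ((22 - 7) + 8)² + 65*((22 - 7) + 8)) = -(-4 + (15 + 8)² + 65*(15 + 8)) = -(-4 + 23² + 65*23) = -(-4 + 529 + 1495) = -1*2020 = -2020)
1/K = 1/(-2020) = -1/2020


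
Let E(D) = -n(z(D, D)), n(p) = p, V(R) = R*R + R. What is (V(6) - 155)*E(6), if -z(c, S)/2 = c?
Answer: -1356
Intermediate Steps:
V(R) = R + R² (V(R) = R² + R = R + R²)
z(c, S) = -2*c
E(D) = 2*D (E(D) = -(-2)*D = 2*D)
(V(6) - 155)*E(6) = (6*(1 + 6) - 155)*(2*6) = (6*7 - 155)*12 = (42 - 155)*12 = -113*12 = -1356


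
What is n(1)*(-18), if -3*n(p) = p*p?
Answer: 6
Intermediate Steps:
n(p) = -p**2/3 (n(p) = -p*p/3 = -p**2/3)
n(1)*(-18) = -1/3*1**2*(-18) = -1/3*1*(-18) = -1/3*(-18) = 6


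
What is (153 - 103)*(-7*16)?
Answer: -5600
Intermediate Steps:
(153 - 103)*(-7*16) = 50*(-112) = -5600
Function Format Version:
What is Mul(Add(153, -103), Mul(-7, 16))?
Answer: -5600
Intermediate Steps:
Mul(Add(153, -103), Mul(-7, 16)) = Mul(50, -112) = -5600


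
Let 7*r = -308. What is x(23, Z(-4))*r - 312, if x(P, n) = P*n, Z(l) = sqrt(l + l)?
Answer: -312 - 2024*I*sqrt(2) ≈ -312.0 - 2862.4*I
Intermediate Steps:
Z(l) = sqrt(2)*sqrt(l) (Z(l) = sqrt(2*l) = sqrt(2)*sqrt(l))
r = -44 (r = (1/7)*(-308) = -44)
x(23, Z(-4))*r - 312 = (23*(sqrt(2)*sqrt(-4)))*(-44) - 312 = (23*(sqrt(2)*(2*I)))*(-44) - 312 = (23*(2*I*sqrt(2)))*(-44) - 312 = (46*I*sqrt(2))*(-44) - 312 = -2024*I*sqrt(2) - 312 = -312 - 2024*I*sqrt(2)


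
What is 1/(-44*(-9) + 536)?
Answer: 1/932 ≈ 0.0010730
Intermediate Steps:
1/(-44*(-9) + 536) = 1/(396 + 536) = 1/932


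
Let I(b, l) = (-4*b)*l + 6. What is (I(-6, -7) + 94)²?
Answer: 4624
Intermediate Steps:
I(b, l) = 6 - 4*b*l (I(b, l) = -4*b*l + 6 = 6 - 4*b*l)
(I(-6, -7) + 94)² = ((6 - 4*(-6)*(-7)) + 94)² = ((6 - 168) + 94)² = (-162 + 94)² = (-68)² = 4624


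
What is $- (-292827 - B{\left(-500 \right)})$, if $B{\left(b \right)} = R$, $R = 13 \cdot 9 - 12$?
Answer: $292932$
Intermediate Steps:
$R = 105$ ($R = 117 - 12 = 105$)
$B{\left(b \right)} = 105$
$- (-292827 - B{\left(-500 \right)}) = - (-292827 - 105) = \left(-1\right) \left(-292932\right) = 292932$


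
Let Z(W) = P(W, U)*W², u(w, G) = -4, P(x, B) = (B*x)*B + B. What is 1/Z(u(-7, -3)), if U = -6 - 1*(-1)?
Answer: -1/1680 ≈ -0.00059524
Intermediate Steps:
U = -5 (U = -6 + 1 = -5)
P(x, B) = B + x*B² (P(x, B) = x*B² + B = B + x*B²)
Z(W) = W²*(-5 + 25*W) (Z(W) = (-5*(1 - 5*W))*W² = (-5 + 25*W)*W² = W²*(-5 + 25*W))
1/Z(u(-7, -3)) = 1/((-4)²*(-5 + 25*(-4))) = 1/(16*(-5 - 100)) = 1/(16*(-105)) = 1/(-1680) = -1/1680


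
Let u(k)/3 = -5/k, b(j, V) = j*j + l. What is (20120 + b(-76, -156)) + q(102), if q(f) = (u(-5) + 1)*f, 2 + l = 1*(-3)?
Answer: 26299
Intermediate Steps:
l = -5 (l = -2 + 1*(-3) = -2 - 3 = -5)
b(j, V) = -5 + j**2 (b(j, V) = j*j - 5 = j**2 - 5 = -5 + j**2)
u(k) = -15/k (u(k) = 3*(-5/k) = -15/k)
q(f) = 4*f (q(f) = (-15/(-5) + 1)*f = (-15*(-1/5) + 1)*f = (3 + 1)*f = 4*f)
(20120 + b(-76, -156)) + q(102) = (20120 + (-5 + (-76)**2)) + 4*102 = (20120 + (-5 + 5776)) + 408 = (20120 + 5771) + 408 = 25891 + 408 = 26299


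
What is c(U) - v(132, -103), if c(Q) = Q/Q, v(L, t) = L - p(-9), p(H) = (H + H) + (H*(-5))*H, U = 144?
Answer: -554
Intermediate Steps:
p(H) = -5*H² + 2*H (p(H) = 2*H + (-5*H)*H = 2*H - 5*H² = -5*H² + 2*H)
v(L, t) = 423 + L (v(L, t) = L - (-9)*(2 - 5*(-9)) = L - (-9)*(2 + 45) = L - (-9)*47 = L - 1*(-423) = L + 423 = 423 + L)
c(Q) = 1
c(U) - v(132, -103) = 1 - (423 + 132) = 1 - 1*555 = 1 - 555 = -554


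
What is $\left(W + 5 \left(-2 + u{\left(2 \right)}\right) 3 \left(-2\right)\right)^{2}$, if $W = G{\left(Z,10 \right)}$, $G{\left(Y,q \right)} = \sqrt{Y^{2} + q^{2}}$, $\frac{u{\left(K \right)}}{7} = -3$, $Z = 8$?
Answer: $476264 + 2760 \sqrt{41} \approx 4.9394 \cdot 10^{5}$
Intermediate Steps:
$u{\left(K \right)} = -21$ ($u{\left(K \right)} = 7 \left(-3\right) = -21$)
$W = 2 \sqrt{41}$ ($W = \sqrt{8^{2} + 10^{2}} = \sqrt{64 + 100} = \sqrt{164} = 2 \sqrt{41} \approx 12.806$)
$\left(W + 5 \left(-2 + u{\left(2 \right)}\right) 3 \left(-2\right)\right)^{2} = \left(2 \sqrt{41} + 5 \left(-2 - 21\right) 3 \left(-2\right)\right)^{2} = \left(2 \sqrt{41} + 5 \left(-23\right) \left(-6\right)\right)^{2} = \left(2 \sqrt{41} - -690\right)^{2} = \left(2 \sqrt{41} + 690\right)^{2} = \left(690 + 2 \sqrt{41}\right)^{2}$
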